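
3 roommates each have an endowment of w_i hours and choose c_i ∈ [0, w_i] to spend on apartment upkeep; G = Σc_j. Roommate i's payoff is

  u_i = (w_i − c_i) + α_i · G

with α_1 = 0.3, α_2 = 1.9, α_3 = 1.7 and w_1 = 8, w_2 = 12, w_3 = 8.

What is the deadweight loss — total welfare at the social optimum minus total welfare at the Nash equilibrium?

∂u_i/∂c_i = α_i − 1, so roommate i contributes w_i if α_i > 1, else 0.
α_i > 1 for i ∈ {2, 3}; NE contributions (0, 12, 8), G = 20.
W^NE = Σw_i − G^NE + (Σα_i)·G^NE = 28 + 2.9·20 = 86.
Planner: ∂(Σu_j)/∂c_i = Σα_j − 1 = 2.9 > 0, so everyone contributes w_i; G^SO = 28, W^SO = 28 + 2.9·28 = 109.2.
Deadweight loss = 23.2.

23.2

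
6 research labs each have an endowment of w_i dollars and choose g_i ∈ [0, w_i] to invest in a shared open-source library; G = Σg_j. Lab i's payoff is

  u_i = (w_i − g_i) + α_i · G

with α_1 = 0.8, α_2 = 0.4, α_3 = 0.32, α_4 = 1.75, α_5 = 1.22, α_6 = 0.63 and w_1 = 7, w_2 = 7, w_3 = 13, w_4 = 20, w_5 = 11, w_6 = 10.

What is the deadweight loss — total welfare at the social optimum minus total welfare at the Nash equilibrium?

∂u_i/∂g_i = α_i − 1, so lab i contributes w_i if α_i > 1, else 0.
α_i > 1 for i ∈ {4, 5}; NE contributions (0, 0, 0, 20, 11, 0), G = 31.
W^NE = Σw_i − G^NE + (Σα_i)·G^NE = 68 + 4.12·31 = 195.72.
Planner: ∂(Σu_j)/∂g_i = Σα_j − 1 = 4.12 > 0, so everyone contributes w_i; G^SO = 68, W^SO = 68 + 4.12·68 = 348.16.
Deadweight loss = 152.44.

152.44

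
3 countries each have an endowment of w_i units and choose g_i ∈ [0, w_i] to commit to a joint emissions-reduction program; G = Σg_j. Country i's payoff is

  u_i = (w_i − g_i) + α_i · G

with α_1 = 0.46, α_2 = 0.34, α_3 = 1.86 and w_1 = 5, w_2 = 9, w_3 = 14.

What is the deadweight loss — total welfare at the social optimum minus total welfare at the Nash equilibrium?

∂u_i/∂g_i = α_i − 1, so country i contributes w_i if α_i > 1, else 0.
α_i > 1 for i ∈ {3}; NE contributions (0, 0, 14), G = 14.
W^NE = Σw_i − G^NE + (Σα_i)·G^NE = 28 + 1.66·14 = 51.24.
Planner: ∂(Σu_j)/∂g_i = Σα_j − 1 = 1.66 > 0, so everyone contributes w_i; G^SO = 28, W^SO = 28 + 1.66·28 = 74.48.
Deadweight loss = 23.24.

23.24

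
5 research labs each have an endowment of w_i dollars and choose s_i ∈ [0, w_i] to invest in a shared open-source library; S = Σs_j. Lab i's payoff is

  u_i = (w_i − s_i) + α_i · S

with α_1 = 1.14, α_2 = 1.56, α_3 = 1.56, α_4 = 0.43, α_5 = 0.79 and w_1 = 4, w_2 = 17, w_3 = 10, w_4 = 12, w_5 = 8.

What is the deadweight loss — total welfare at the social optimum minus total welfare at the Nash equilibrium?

∂u_i/∂s_i = α_i − 1, so lab i contributes w_i if α_i > 1, else 0.
α_i > 1 for i ∈ {1, 2, 3}; NE contributions (4, 17, 10, 0, 0), S = 31.
W^NE = Σw_i − S^NE + (Σα_i)·S^NE = 51 + 4.48·31 = 189.88.
Planner: ∂(Σu_j)/∂s_i = Σα_j − 1 = 4.48 > 0, so everyone contributes w_i; S^SO = 51, W^SO = 51 + 4.48·51 = 279.48.
Deadweight loss = 89.6.

89.6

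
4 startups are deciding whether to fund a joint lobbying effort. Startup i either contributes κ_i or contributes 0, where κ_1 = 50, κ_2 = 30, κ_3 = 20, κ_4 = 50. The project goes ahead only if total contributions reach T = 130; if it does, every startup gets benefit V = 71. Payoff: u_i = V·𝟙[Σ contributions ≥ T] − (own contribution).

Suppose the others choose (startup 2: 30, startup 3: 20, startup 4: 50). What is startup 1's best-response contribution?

50

Others' total = 100. Contributing 50 brings total to 150 ≥ 130: gain V − κ_1 = 21.
Best response: 50.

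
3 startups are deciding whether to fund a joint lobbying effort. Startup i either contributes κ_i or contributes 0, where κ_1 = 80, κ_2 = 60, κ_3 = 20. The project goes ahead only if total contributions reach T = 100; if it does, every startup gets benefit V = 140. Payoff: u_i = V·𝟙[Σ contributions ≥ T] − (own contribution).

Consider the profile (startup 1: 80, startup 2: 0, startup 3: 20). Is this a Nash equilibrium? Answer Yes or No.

Total = 100 ≥ 100: provided.
Startup 1 (pledges 80, payoff 60): dropping to 0 → total 20, payoff 0. No gain.
Startup 2 (pledges 0, payoff 140): pledging 60 → total 160, payoff 80. No gain.
Startup 3 (pledges 20, payoff 120): dropping to 0 → total 80, payoff 0. No gain.

Yes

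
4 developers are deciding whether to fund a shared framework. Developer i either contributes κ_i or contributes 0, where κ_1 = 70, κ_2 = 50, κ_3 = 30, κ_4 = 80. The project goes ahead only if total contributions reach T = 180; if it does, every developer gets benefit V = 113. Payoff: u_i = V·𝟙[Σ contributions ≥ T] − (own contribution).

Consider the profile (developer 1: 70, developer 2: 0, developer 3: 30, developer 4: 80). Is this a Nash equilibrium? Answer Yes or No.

Yes

Total = 180 ≥ 180: provided.
Developer 1 (pledges 70, payoff 43): dropping to 0 → total 110, payoff 0. No gain.
Developer 2 (pledges 0, payoff 113): pledging 50 → total 230, payoff 63. No gain.
Developer 3 (pledges 30, payoff 83): dropping to 0 → total 150, payoff 0. No gain.
Developer 4 (pledges 80, payoff 33): dropping to 0 → total 100, payoff 0. No gain.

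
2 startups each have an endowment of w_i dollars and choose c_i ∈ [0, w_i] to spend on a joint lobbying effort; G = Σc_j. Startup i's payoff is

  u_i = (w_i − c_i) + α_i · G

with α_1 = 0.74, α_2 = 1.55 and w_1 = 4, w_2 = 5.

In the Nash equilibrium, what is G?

5

∂u_i/∂c_i = α_i − 1, so startup i contributes w_i if α_i > 1, else 0.
α_i > 1 for i ∈ {2}; NE contributions (0, 5), G = 5.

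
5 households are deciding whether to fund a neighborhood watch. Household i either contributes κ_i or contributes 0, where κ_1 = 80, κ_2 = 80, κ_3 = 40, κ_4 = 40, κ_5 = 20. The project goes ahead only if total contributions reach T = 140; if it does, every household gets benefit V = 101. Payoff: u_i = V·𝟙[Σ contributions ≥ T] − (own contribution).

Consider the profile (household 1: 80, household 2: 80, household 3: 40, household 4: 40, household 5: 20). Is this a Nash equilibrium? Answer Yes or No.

Total = 260 ≥ 140: provided.
Household 1 (pledges 80, payoff 21): dropping to 0 → total 180, payoff 101. Profitable deviation.

No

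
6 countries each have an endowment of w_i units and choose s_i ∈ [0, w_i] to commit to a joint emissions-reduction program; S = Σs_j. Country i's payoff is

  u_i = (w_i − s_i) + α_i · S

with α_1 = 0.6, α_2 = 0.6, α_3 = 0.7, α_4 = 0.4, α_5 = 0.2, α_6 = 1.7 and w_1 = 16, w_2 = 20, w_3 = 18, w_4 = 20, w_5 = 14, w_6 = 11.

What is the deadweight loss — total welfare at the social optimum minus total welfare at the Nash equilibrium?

∂u_i/∂s_i = α_i − 1, so country i contributes w_i if α_i > 1, else 0.
α_i > 1 for i ∈ {6}; NE contributions (0, 0, 0, 0, 0, 11), S = 11.
W^NE = Σw_i − S^NE + (Σα_i)·S^NE = 99 + 3.2·11 = 134.2.
Planner: ∂(Σu_j)/∂s_i = Σα_j − 1 = 3.2 > 0, so everyone contributes w_i; S^SO = 99, W^SO = 99 + 3.2·99 = 415.8.
Deadweight loss = 281.6.

281.6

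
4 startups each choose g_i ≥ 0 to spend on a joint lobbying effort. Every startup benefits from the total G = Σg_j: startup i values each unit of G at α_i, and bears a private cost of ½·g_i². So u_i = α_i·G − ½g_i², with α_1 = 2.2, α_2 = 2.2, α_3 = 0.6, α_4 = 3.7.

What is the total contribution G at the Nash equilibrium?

8.7

Startup i's FOC: ∂u_i/∂g_i = α_i − g_i = 0, so g_i* = α_i.
NE contributions = (2.2, 2.2, 0.6, 3.7); G = 8.7.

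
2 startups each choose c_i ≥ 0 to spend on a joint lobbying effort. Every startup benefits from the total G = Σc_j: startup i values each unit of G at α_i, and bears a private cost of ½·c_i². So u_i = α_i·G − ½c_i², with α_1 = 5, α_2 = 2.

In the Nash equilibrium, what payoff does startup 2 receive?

12

Startup i's FOC: ∂u_i/∂c_i = α_i − c_i = 0, so c_i* = α_i.
NE contributions = (5, 2); G = 7.
u_2 = α_2·G − ½·(c_2)² = 2·7 − ½·2² = 12.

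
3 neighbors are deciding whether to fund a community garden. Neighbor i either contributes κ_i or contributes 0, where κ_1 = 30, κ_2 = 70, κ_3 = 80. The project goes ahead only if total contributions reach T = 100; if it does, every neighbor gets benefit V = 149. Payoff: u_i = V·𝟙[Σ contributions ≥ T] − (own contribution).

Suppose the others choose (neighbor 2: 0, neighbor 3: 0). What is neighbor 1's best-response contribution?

0

Others' total = 0. Even contributing 30 gives 30 < 100: no benefit either way.
Best response: 0.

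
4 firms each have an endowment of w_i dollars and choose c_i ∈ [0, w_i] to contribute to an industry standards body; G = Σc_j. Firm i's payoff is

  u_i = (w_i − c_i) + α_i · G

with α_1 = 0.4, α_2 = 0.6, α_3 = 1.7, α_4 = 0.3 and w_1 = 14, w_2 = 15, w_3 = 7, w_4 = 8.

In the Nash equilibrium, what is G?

∂u_i/∂c_i = α_i − 1, so firm i contributes w_i if α_i > 1, else 0.
α_i > 1 for i ∈ {3}; NE contributions (0, 0, 7, 0), G = 7.

7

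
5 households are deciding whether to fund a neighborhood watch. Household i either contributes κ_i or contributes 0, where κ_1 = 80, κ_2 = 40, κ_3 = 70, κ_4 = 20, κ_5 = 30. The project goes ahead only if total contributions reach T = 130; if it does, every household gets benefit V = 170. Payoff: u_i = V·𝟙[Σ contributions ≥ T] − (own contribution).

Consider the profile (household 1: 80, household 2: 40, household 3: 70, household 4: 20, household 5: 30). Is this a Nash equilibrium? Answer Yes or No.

Total = 240 ≥ 130: provided.
Household 1 (pledges 80, payoff 90): dropping to 0 → total 160, payoff 170. Profitable deviation.

No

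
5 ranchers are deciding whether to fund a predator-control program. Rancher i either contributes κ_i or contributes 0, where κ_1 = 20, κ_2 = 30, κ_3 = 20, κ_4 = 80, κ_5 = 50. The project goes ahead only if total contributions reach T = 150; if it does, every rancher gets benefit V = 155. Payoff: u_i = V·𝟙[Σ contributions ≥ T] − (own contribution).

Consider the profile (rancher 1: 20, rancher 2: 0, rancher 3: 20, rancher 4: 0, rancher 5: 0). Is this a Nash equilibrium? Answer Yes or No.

No

Total = 40 < 150: not provided.
Rancher 1 (pledges 20, payoff -20): dropping to 0 → total 20, payoff 0. Profitable deviation.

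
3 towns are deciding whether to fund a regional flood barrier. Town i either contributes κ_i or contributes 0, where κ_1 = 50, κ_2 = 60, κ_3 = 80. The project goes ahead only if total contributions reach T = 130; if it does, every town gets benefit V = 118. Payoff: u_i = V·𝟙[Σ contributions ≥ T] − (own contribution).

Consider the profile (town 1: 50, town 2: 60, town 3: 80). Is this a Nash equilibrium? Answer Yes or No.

No

Total = 190 ≥ 130: provided.
Town 1 (pledges 50, payoff 68): dropping to 0 → total 140, payoff 118. Profitable deviation.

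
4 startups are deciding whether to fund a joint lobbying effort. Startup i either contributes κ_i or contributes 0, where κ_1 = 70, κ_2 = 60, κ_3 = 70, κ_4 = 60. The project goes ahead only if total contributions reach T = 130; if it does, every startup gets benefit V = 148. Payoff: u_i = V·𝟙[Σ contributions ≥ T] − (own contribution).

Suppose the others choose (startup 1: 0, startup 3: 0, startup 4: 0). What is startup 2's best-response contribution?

0

Others' total = 0. Even contributing 60 gives 60 < 130: no benefit either way.
Best response: 0.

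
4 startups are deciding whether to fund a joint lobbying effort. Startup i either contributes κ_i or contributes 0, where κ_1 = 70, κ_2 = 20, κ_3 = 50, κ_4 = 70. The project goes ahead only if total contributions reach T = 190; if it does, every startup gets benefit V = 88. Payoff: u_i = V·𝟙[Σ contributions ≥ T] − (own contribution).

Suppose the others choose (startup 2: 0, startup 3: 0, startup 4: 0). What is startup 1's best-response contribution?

Others' total = 0. Even contributing 70 gives 70 < 190: no benefit either way.
Best response: 0.

0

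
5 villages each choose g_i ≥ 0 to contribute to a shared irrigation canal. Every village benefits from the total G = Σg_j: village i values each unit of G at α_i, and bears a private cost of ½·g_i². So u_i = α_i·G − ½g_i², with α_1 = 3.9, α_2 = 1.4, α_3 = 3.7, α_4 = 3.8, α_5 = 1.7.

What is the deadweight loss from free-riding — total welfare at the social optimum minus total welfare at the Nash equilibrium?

339.47

Village i's FOC: ∂u_i/∂g_i = α_i − g_i = 0, so g_i* = α_i.
NE contributions = (3.9, 1.4, 3.7, 3.8, 1.7); G = 14.5.
W^NE = (Σα)·G − ½Σα_i² = 14.5² − ½·48.19 = 186.155.
Planner sets g_i = Σα_j = 14.5 for every i, so G^SO = 5·14.5 = 72.5.
W^SO = (Σα)·G^SO − ½·5·(Σα)² = (5/2)·14.5² = 525.625.
Deadweight loss = W^SO − W^NE = 339.47.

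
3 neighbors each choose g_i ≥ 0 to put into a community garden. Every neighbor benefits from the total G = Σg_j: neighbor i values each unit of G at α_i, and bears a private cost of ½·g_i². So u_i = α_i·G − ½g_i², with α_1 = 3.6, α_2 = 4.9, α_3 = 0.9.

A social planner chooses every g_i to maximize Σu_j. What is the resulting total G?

28.2

Planner FOC: ∂(Σu_j)/∂g_i = (Σα_j) − g_i = 0, so g_i^SO = Σα_j = 9.4 for every i; G^SO = 28.2.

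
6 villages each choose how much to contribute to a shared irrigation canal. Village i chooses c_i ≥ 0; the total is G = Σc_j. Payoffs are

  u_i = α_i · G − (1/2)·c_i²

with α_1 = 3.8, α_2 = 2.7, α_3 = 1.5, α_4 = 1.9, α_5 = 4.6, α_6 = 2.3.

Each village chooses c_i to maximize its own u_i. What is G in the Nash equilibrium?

Village i's FOC: ∂u_i/∂c_i = α_i − c_i = 0, so c_i* = α_i.
NE contributions = (3.8, 2.7, 1.5, 1.9, 4.6, 2.3); G = 16.8.

16.8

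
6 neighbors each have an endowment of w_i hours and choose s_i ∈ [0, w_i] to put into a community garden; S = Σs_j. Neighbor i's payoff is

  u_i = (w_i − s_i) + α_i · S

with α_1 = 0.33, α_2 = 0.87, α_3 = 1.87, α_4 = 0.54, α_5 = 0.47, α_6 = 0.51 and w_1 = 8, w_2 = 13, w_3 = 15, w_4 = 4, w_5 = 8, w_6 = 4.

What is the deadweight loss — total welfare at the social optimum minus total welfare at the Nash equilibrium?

∂u_i/∂s_i = α_i − 1, so neighbor i contributes w_i if α_i > 1, else 0.
α_i > 1 for i ∈ {3}; NE contributions (0, 0, 15, 0, 0, 0), S = 15.
W^NE = Σw_i − S^NE + (Σα_i)·S^NE = 52 + 3.59·15 = 105.85.
Planner: ∂(Σu_j)/∂s_i = Σα_j − 1 = 3.59 > 0, so everyone contributes w_i; S^SO = 52, W^SO = 52 + 3.59·52 = 238.68.
Deadweight loss = 132.83.

132.83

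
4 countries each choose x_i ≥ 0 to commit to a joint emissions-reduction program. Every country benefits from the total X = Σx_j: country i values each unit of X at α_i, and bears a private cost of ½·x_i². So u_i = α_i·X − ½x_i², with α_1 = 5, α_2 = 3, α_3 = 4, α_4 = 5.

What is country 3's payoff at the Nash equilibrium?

Country i's FOC: ∂u_i/∂x_i = α_i − x_i = 0, so x_i* = α_i.
NE contributions = (5, 3, 4, 5); X = 17.
u_3 = α_3·X − ½·(x_3)² = 4·17 − ½·4² = 60.

60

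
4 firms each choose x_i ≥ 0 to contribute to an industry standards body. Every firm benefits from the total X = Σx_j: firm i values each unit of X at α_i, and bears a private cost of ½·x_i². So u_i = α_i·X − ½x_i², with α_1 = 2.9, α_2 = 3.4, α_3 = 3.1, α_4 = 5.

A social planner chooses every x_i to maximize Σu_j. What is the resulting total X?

Planner FOC: ∂(Σu_j)/∂x_i = (Σα_j) − x_i = 0, so x_i^SO = Σα_j = 14.4 for every i; X^SO = 57.6.

57.6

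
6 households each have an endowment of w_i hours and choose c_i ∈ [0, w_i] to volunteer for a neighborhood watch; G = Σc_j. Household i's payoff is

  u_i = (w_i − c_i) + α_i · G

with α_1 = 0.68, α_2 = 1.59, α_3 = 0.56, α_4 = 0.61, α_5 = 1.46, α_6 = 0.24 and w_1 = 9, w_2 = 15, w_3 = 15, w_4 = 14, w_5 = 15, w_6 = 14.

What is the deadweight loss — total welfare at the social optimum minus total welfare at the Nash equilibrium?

215.28

∂u_i/∂c_i = α_i − 1, so household i contributes w_i if α_i > 1, else 0.
α_i > 1 for i ∈ {2, 5}; NE contributions (0, 15, 0, 0, 15, 0), G = 30.
W^NE = Σw_i − G^NE + (Σα_i)·G^NE = 82 + 4.14·30 = 206.2.
Planner: ∂(Σu_j)/∂c_i = Σα_j − 1 = 4.14 > 0, so everyone contributes w_i; G^SO = 82, W^SO = 82 + 4.14·82 = 421.48.
Deadweight loss = 215.28.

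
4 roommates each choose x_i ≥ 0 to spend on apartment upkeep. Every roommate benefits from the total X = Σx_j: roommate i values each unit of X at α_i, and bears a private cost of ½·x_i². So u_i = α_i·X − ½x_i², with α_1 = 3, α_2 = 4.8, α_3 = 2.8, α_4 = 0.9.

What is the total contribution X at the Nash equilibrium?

11.5

Roommate i's FOC: ∂u_i/∂x_i = α_i − x_i = 0, so x_i* = α_i.
NE contributions = (3, 4.8, 2.8, 0.9); X = 11.5.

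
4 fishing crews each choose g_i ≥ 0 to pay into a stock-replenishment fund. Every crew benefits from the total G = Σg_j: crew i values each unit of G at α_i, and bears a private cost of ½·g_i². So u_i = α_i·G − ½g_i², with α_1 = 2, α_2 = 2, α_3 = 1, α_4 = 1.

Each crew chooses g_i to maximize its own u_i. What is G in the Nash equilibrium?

6

Crew i's FOC: ∂u_i/∂g_i = α_i − g_i = 0, so g_i* = α_i.
NE contributions = (2, 2, 1, 1); G = 6.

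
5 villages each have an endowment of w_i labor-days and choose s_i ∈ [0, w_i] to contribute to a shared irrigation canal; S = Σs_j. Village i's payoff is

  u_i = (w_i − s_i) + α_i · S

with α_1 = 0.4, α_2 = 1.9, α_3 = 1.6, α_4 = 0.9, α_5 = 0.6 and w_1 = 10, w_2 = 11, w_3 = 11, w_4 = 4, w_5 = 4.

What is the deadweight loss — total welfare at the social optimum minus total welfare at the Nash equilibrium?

79.2

∂u_i/∂s_i = α_i − 1, so village i contributes w_i if α_i > 1, else 0.
α_i > 1 for i ∈ {2, 3}; NE contributions (0, 11, 11, 0, 0), S = 22.
W^NE = Σw_i − S^NE + (Σα_i)·S^NE = 40 + 4.4·22 = 136.8.
Planner: ∂(Σu_j)/∂s_i = Σα_j − 1 = 4.4 > 0, so everyone contributes w_i; S^SO = 40, W^SO = 40 + 4.4·40 = 216.
Deadweight loss = 79.2.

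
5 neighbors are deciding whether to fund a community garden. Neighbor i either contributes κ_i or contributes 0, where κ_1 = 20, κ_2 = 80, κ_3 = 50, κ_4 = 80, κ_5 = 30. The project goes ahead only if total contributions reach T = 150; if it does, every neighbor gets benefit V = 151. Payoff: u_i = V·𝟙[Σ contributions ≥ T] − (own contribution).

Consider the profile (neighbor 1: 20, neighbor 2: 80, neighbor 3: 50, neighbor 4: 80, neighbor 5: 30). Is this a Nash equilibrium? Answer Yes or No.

Total = 260 ≥ 150: provided.
Neighbor 1 (pledges 20, payoff 131): dropping to 0 → total 240, payoff 151. Profitable deviation.

No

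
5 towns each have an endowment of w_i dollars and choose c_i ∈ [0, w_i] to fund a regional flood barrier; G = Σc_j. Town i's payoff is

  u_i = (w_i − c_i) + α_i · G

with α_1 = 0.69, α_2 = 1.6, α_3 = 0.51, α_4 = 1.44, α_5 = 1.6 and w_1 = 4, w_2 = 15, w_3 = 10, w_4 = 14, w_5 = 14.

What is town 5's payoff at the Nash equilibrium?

68.8

∂u_i/∂c_i = α_i − 1, so town i contributes w_i if α_i > 1, else 0.
α_i > 1 for i ∈ {2, 4, 5}; NE contributions (0, 15, 0, 14, 14), G = 43.
u_5 = (14 − 14) + 1.6·43 = 68.8.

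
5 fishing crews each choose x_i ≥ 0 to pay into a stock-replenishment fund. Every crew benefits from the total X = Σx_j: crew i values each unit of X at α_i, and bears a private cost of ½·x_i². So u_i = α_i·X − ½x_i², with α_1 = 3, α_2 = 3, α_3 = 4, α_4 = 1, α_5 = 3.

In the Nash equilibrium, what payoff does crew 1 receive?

37.5

Crew i's FOC: ∂u_i/∂x_i = α_i − x_i = 0, so x_i* = α_i.
NE contributions = (3, 3, 4, 1, 3); X = 14.
u_1 = α_1·X − ½·(x_1)² = 3·14 − ½·3² = 37.5.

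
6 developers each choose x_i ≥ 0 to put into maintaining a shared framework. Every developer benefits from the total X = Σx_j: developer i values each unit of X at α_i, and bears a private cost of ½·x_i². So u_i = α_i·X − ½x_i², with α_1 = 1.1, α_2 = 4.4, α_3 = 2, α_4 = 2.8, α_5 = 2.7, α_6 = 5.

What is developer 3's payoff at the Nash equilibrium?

Developer i's FOC: ∂u_i/∂x_i = α_i − x_i = 0, so x_i* = α_i.
NE contributions = (1.1, 4.4, 2, 2.8, 2.7, 5); X = 18.
u_3 = α_3·X − ½·(x_3)² = 2·18 − ½·2² = 34.

34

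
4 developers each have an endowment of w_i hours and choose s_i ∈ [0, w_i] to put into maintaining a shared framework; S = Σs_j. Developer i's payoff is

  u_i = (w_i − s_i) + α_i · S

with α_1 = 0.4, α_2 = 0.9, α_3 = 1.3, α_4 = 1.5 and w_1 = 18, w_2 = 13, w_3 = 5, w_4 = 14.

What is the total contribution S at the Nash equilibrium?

19

∂u_i/∂s_i = α_i − 1, so developer i contributes w_i if α_i > 1, else 0.
α_i > 1 for i ∈ {3, 4}; NE contributions (0, 0, 5, 14), S = 19.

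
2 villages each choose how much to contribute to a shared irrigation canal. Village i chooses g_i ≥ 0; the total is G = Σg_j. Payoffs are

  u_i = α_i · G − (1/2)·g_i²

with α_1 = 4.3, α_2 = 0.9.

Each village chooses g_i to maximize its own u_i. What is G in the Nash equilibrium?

Village i's FOC: ∂u_i/∂g_i = α_i − g_i = 0, so g_i* = α_i.
NE contributions = (4.3, 0.9); G = 5.2.

5.2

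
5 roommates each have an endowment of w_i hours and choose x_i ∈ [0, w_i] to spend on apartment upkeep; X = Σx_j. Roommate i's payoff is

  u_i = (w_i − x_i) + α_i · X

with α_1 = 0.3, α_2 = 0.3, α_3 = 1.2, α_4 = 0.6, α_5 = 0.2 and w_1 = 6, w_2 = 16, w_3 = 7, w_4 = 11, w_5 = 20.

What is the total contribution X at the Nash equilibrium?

7

∂u_i/∂x_i = α_i − 1, so roommate i contributes w_i if α_i > 1, else 0.
α_i > 1 for i ∈ {3}; NE contributions (0, 0, 7, 0, 0), X = 7.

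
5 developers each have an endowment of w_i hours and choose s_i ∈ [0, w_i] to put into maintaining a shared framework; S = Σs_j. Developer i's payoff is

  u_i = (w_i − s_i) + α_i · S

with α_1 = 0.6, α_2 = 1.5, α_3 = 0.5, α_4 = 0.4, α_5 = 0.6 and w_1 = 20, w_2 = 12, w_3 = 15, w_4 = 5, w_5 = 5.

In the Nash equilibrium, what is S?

∂u_i/∂s_i = α_i − 1, so developer i contributes w_i if α_i > 1, else 0.
α_i > 1 for i ∈ {2}; NE contributions (0, 12, 0, 0, 0), S = 12.

12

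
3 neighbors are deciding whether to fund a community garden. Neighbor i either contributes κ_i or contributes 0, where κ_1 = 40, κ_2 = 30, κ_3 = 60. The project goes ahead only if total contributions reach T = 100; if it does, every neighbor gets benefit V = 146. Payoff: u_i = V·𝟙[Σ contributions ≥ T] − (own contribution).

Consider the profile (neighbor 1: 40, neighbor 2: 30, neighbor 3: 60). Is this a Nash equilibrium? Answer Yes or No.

No

Total = 130 ≥ 100: provided.
Neighbor 1 (pledges 40, payoff 106): dropping to 0 → total 90, payoff 0. No gain.
Neighbor 2 (pledges 30, payoff 116): dropping to 0 → total 100, payoff 146. Profitable deviation.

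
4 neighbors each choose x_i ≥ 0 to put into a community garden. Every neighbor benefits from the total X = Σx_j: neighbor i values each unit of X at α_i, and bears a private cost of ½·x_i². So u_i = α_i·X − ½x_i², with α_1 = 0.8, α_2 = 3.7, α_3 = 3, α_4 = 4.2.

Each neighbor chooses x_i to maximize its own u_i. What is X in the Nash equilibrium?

11.7

Neighbor i's FOC: ∂u_i/∂x_i = α_i − x_i = 0, so x_i* = α_i.
NE contributions = (0.8, 3.7, 3, 4.2); X = 11.7.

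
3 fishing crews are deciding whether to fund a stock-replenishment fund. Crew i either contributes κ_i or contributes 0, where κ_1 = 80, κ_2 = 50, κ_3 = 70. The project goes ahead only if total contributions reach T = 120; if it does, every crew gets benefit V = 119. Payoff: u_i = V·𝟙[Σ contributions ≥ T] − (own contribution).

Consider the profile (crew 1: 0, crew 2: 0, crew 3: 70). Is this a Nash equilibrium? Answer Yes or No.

Total = 70 < 120: not provided.
Crew 1 (pledges 0, payoff 0): pledging 80 → total 150, payoff 39. Profitable deviation.

No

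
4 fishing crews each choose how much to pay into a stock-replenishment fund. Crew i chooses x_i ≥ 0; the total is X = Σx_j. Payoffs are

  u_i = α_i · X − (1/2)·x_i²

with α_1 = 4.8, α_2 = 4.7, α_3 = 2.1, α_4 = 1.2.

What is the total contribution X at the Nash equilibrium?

Crew i's FOC: ∂u_i/∂x_i = α_i − x_i = 0, so x_i* = α_i.
NE contributions = (4.8, 4.7, 2.1, 1.2); X = 12.8.

12.8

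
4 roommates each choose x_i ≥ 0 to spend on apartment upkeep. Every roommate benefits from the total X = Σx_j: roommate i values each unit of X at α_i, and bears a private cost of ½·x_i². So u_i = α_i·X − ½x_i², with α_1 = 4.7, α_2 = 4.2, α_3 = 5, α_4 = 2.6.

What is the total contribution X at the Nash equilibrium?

Roommate i's FOC: ∂u_i/∂x_i = α_i − x_i = 0, so x_i* = α_i.
NE contributions = (4.7, 4.2, 5, 2.6); X = 16.5.

16.5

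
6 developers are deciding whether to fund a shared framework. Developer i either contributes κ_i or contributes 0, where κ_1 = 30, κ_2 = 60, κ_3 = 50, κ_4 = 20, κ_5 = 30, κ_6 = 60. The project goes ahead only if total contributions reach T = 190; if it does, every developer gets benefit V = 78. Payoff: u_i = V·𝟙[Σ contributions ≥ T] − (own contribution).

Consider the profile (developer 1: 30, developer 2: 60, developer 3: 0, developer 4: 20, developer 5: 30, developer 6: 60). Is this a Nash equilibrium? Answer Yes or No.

Yes

Total = 200 ≥ 190: provided.
Developer 1 (pledges 30, payoff 48): dropping to 0 → total 170, payoff 0. No gain.
Developer 2 (pledges 60, payoff 18): dropping to 0 → total 140, payoff 0. No gain.
Developer 3 (pledges 0, payoff 78): pledging 50 → total 250, payoff 28. No gain.
Developer 4 (pledges 20, payoff 58): dropping to 0 → total 180, payoff 0. No gain.
Developer 5 (pledges 30, payoff 48): dropping to 0 → total 170, payoff 0. No gain.
Developer 6 (pledges 60, payoff 18): dropping to 0 → total 140, payoff 0. No gain.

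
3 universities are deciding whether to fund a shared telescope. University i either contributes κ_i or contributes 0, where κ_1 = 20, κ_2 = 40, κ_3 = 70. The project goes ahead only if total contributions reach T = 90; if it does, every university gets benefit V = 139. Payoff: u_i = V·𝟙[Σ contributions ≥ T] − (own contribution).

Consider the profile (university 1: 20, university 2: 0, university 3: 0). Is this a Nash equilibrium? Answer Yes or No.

No

Total = 20 < 90: not provided.
University 1 (pledges 20, payoff -20): dropping to 0 → total 0, payoff 0. Profitable deviation.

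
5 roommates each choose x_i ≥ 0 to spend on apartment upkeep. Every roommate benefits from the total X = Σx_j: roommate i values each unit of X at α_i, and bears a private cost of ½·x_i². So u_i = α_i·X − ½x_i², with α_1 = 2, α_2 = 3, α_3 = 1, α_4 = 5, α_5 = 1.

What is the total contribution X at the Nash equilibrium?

12

Roommate i's FOC: ∂u_i/∂x_i = α_i − x_i = 0, so x_i* = α_i.
NE contributions = (2, 3, 1, 5, 1); X = 12.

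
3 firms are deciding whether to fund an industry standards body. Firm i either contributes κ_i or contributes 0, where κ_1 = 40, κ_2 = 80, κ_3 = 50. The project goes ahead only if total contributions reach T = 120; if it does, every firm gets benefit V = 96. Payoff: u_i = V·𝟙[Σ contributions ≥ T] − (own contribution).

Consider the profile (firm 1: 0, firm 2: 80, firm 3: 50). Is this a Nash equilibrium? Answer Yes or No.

Yes

Total = 130 ≥ 120: provided.
Firm 1 (pledges 0, payoff 96): pledging 40 → total 170, payoff 56. No gain.
Firm 2 (pledges 80, payoff 16): dropping to 0 → total 50, payoff 0. No gain.
Firm 3 (pledges 50, payoff 46): dropping to 0 → total 80, payoff 0. No gain.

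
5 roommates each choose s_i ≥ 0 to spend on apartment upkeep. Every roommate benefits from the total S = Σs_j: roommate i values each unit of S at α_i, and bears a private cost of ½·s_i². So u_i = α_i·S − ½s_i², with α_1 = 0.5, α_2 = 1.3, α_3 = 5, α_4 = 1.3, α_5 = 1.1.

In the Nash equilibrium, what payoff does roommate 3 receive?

Roommate i's FOC: ∂u_i/∂s_i = α_i − s_i = 0, so s_i* = α_i.
NE contributions = (0.5, 1.3, 5, 1.3, 1.1); S = 9.2.
u_3 = α_3·S − ½·(s_3)² = 5·9.2 − ½·5² = 33.5.

33.5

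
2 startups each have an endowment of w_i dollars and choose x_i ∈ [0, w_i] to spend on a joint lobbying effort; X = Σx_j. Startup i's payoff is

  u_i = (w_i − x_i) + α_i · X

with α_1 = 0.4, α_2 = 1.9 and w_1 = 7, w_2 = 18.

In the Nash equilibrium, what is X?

∂u_i/∂x_i = α_i − 1, so startup i contributes w_i if α_i > 1, else 0.
α_i > 1 for i ∈ {2}; NE contributions (0, 18), X = 18.

18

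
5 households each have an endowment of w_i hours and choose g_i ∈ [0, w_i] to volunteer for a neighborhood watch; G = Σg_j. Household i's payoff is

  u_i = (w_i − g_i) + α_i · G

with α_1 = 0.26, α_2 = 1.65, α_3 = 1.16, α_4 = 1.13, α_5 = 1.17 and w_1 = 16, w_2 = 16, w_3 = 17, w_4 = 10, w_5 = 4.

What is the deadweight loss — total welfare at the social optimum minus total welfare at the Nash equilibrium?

∂u_i/∂g_i = α_i − 1, so household i contributes w_i if α_i > 1, else 0.
α_i > 1 for i ∈ {2, 3, 4, 5}; NE contributions (0, 16, 17, 10, 4), G = 47.
W^NE = Σw_i − G^NE + (Σα_i)·G^NE = 63 + 4.37·47 = 268.39.
Planner: ∂(Σu_j)/∂g_i = Σα_j − 1 = 4.37 > 0, so everyone contributes w_i; G^SO = 63, W^SO = 63 + 4.37·63 = 338.31.
Deadweight loss = 69.92.

69.92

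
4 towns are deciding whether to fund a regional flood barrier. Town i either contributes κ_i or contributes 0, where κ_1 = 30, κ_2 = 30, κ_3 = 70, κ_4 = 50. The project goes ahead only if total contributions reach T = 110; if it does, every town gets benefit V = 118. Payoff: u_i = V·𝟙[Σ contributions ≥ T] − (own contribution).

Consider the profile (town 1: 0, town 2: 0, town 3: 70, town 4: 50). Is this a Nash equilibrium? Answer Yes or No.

Total = 120 ≥ 110: provided.
Town 1 (pledges 0, payoff 118): pledging 30 → total 150, payoff 88. No gain.
Town 2 (pledges 0, payoff 118): pledging 30 → total 150, payoff 88. No gain.
Town 3 (pledges 70, payoff 48): dropping to 0 → total 50, payoff 0. No gain.
Town 4 (pledges 50, payoff 68): dropping to 0 → total 70, payoff 0. No gain.

Yes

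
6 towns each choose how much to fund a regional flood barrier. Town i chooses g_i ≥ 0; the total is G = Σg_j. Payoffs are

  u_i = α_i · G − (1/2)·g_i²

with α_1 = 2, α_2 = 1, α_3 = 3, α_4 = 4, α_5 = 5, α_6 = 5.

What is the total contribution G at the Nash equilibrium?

20

Town i's FOC: ∂u_i/∂g_i = α_i − g_i = 0, so g_i* = α_i.
NE contributions = (2, 1, 3, 4, 5, 5); G = 20.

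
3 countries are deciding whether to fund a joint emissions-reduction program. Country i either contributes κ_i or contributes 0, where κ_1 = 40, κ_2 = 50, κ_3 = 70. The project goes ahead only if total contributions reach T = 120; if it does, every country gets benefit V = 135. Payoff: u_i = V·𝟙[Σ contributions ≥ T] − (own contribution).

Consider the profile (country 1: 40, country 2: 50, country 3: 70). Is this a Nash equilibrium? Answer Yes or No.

No

Total = 160 ≥ 120: provided.
Country 1 (pledges 40, payoff 95): dropping to 0 → total 120, payoff 135. Profitable deviation.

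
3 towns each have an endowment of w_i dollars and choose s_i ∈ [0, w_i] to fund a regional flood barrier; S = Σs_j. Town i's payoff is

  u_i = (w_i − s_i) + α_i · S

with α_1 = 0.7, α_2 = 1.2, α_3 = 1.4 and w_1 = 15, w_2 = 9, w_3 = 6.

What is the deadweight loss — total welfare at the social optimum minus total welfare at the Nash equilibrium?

34.5

∂u_i/∂s_i = α_i − 1, so town i contributes w_i if α_i > 1, else 0.
α_i > 1 for i ∈ {2, 3}; NE contributions (0, 9, 6), S = 15.
W^NE = Σw_i − S^NE + (Σα_i)·S^NE = 30 + 2.3·15 = 64.5.
Planner: ∂(Σu_j)/∂s_i = Σα_j − 1 = 2.3 > 0, so everyone contributes w_i; S^SO = 30, W^SO = 30 + 2.3·30 = 99.
Deadweight loss = 34.5.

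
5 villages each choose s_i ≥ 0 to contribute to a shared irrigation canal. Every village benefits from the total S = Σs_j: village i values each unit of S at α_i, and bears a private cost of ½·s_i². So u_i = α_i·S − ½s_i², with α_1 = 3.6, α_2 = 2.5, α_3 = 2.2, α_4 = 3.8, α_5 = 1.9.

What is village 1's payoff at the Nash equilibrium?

43.92

Village i's FOC: ∂u_i/∂s_i = α_i − s_i = 0, so s_i* = α_i.
NE contributions = (3.6, 2.5, 2.2, 3.8, 1.9); S = 14.
u_1 = α_1·S − ½·(s_1)² = 3.6·14 − ½·3.6² = 43.92.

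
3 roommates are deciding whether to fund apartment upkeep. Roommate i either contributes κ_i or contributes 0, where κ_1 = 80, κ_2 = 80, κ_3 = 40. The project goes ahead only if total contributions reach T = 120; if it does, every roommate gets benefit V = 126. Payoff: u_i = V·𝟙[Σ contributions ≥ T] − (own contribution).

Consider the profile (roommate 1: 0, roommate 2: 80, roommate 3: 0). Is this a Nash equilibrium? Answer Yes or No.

No

Total = 80 < 120: not provided.
Roommate 1 (pledges 0, payoff 0): pledging 80 → total 160, payoff 46. Profitable deviation.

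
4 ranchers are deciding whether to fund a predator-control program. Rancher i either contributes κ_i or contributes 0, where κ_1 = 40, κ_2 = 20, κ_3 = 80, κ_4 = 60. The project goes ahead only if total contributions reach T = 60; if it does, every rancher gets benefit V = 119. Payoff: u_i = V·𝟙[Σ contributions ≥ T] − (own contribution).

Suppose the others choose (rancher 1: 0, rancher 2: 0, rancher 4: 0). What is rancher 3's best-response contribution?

Others' total = 0. Contributing 80 brings total to 80 ≥ 60: gain V − κ_3 = 39.
Best response: 80.

80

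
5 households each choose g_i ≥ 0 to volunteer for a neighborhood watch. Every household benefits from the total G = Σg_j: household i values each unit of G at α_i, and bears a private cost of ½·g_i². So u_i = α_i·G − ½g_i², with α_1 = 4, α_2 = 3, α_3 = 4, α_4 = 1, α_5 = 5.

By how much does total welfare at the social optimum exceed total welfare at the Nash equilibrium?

Household i's FOC: ∂u_i/∂g_i = α_i − g_i = 0, so g_i* = α_i.
NE contributions = (4, 3, 4, 1, 5); G = 17.
W^NE = (Σα)·G − ½Σα_i² = 17² − ½·67 = 255.5.
Planner sets g_i = Σα_j = 17 for every i, so G^SO = 5·17 = 85.
W^SO = (Σα)·G^SO − ½·5·(Σα)² = (5/2)·17² = 722.5.
Deadweight loss = W^SO − W^NE = 467.

467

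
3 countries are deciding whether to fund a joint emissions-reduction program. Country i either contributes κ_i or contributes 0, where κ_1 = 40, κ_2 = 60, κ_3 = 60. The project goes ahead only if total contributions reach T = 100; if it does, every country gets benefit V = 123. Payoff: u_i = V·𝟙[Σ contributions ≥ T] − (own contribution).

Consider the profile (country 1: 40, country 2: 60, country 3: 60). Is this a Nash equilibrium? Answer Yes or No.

Total = 160 ≥ 100: provided.
Country 1 (pledges 40, payoff 83): dropping to 0 → total 120, payoff 123. Profitable deviation.

No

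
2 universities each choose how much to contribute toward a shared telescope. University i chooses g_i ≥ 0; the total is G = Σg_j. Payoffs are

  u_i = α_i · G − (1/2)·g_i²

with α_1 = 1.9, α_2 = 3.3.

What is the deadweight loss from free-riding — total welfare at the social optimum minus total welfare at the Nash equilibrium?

University i's FOC: ∂u_i/∂g_i = α_i − g_i = 0, so g_i* = α_i.
NE contributions = (1.9, 3.3); G = 5.2.
W^NE = (Σα)·G − ½Σα_i² = 5.2² − ½·14.5 = 19.79.
Planner sets g_i = Σα_j = 5.2 for every i, so G^SO = 2·5.2 = 10.4.
W^SO = (Σα)·G^SO − ½·2·(Σα)² = (2/2)·5.2² = 27.04.
Deadweight loss = W^SO − W^NE = 7.25.

7.25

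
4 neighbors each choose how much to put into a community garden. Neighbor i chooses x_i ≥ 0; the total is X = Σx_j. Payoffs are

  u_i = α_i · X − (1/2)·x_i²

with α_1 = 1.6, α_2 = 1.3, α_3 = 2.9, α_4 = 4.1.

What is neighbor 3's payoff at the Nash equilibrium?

24.505

Neighbor i's FOC: ∂u_i/∂x_i = α_i − x_i = 0, so x_i* = α_i.
NE contributions = (1.6, 1.3, 2.9, 4.1); X = 9.9.
u_3 = α_3·X − ½·(x_3)² = 2.9·9.9 − ½·2.9² = 24.505.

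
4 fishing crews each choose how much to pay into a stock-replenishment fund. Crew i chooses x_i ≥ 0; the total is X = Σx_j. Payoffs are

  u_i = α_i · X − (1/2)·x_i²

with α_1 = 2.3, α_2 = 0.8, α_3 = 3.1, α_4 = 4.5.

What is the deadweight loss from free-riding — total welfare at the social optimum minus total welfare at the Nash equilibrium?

Crew i's FOC: ∂u_i/∂x_i = α_i − x_i = 0, so x_i* = α_i.
NE contributions = (2.3, 0.8, 3.1, 4.5); X = 10.7.
W^NE = (Σα)·X − ½Σα_i² = 10.7² − ½·35.79 = 96.595.
Planner sets x_i = Σα_j = 10.7 for every i, so X^SO = 4·10.7 = 42.8.
W^SO = (Σα)·X^SO − ½·4·(Σα)² = (4/2)·10.7² = 228.98.
Deadweight loss = W^SO − W^NE = 132.385.

132.385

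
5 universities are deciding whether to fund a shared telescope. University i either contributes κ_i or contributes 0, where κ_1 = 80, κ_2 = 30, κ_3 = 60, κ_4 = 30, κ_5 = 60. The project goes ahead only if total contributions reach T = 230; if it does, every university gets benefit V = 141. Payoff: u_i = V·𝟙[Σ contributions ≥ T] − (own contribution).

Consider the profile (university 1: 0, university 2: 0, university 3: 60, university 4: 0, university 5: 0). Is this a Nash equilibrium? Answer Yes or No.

No

Total = 60 < 230: not provided.
University 1 (pledges 0, payoff 0): pledging 80 → total 140, payoff -80. No gain.
University 2 (pledges 0, payoff 0): pledging 30 → total 90, payoff -30. No gain.
University 3 (pledges 60, payoff -60): dropping to 0 → total 0, payoff 0. Profitable deviation.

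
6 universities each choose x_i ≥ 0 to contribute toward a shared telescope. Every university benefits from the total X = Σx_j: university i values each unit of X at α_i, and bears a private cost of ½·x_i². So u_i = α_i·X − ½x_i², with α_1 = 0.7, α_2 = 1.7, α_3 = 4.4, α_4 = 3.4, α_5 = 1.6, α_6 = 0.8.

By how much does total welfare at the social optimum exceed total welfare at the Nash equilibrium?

336.27

University i's FOC: ∂u_i/∂x_i = α_i − x_i = 0, so x_i* = α_i.
NE contributions = (0.7, 1.7, 4.4, 3.4, 1.6, 0.8); X = 12.6.
W^NE = (Σα)·X − ½Σα_i² = 12.6² − ½·37.5 = 140.01.
Planner sets x_i = Σα_j = 12.6 for every i, so X^SO = 6·12.6 = 75.6.
W^SO = (Σα)·X^SO − ½·6·(Σα)² = (6/2)·12.6² = 476.28.
Deadweight loss = W^SO − W^NE = 336.27.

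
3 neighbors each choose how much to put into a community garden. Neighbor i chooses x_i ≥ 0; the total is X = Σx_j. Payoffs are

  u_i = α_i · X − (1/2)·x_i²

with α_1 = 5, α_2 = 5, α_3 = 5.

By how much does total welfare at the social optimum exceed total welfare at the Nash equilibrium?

Neighbor i's FOC: ∂u_i/∂x_i = α_i − x_i = 0, so x_i* = α_i.
NE contributions = (5, 5, 5); X = 15.
W^NE = (Σα)·X − ½Σα_i² = 15² − ½·75 = 187.5.
Planner sets x_i = Σα_j = 15 for every i, so X^SO = 3·15 = 45.
W^SO = (Σα)·X^SO − ½·3·(Σα)² = (3/2)·15² = 337.5.
Deadweight loss = W^SO − W^NE = 150.

150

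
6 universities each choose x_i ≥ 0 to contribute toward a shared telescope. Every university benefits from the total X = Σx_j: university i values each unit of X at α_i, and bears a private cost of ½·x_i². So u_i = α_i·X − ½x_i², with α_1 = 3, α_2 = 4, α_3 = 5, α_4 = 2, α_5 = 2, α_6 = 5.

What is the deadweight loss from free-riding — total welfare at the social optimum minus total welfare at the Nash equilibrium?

923.5

University i's FOC: ∂u_i/∂x_i = α_i − x_i = 0, so x_i* = α_i.
NE contributions = (3, 4, 5, 2, 2, 5); X = 21.
W^NE = (Σα)·X − ½Σα_i² = 21² − ½·83 = 399.5.
Planner sets x_i = Σα_j = 21 for every i, so X^SO = 6·21 = 126.
W^SO = (Σα)·X^SO − ½·6·(Σα)² = (6/2)·21² = 1323.
Deadweight loss = W^SO − W^NE = 923.5.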